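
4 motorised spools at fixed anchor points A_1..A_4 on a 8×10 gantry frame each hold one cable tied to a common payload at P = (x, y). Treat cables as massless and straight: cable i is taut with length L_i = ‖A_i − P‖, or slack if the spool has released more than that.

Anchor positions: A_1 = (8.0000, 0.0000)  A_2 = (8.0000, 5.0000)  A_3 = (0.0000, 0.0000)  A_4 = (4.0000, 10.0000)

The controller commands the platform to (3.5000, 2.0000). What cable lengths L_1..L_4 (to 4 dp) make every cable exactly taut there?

(4.9244, 5.4083, 4.0311, 8.0156)

cable 1: Δx=4.5000, Δy=-2.0000; L_1 = √(Δx²+Δy²) = 4.9244
cable 2: Δx=4.5000, Δy=3.0000; L_2 = √(Δx²+Δy²) = 5.4083
cable 3: Δx=-3.5000, Δy=-2.0000; L_3 = √(Δx²+Δy²) = 4.0311
cable 4: Δx=0.5000, Δy=8.0000; L_4 = √(Δx²+Δy²) = 8.0156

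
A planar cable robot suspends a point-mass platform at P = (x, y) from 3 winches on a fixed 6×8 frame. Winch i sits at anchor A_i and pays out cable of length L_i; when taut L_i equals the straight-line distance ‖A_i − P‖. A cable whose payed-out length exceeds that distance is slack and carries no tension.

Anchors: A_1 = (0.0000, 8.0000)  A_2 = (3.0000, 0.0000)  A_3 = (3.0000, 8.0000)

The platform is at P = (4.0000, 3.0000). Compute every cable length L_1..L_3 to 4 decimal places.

cable 1: Δx=-4.0000, Δy=5.0000; L_1 = √(Δx²+Δy²) = 6.4031
cable 2: Δx=-1.0000, Δy=-3.0000; L_2 = √(Δx²+Δy²) = 3.1623
cable 3: Δx=-1.0000, Δy=5.0000; L_3 = √(Δx²+Δy²) = 5.0990

(6.4031, 3.1623, 5.0990)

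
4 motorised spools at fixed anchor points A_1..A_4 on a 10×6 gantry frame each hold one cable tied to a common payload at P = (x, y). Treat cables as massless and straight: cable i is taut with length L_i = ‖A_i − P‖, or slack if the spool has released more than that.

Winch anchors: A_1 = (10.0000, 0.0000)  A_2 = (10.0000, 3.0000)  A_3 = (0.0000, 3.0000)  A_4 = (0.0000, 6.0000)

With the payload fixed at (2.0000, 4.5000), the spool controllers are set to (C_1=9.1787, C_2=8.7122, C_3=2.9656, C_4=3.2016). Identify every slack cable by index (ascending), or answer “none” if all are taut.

2, 3, 4

cable 1: L_1 = ‖A_1−P‖ = 9.1788;  C_1 = 9.1787 → taut
cable 2: L_2 = ‖A_2−P‖ = 8.1394;  C_2 = 8.7122 → slack
cable 3: L_3 = ‖A_3−P‖ = 2.5000;  C_3 = 2.9656 → slack
cable 4: L_4 = ‖A_4−P‖ = 2.5000;  C_4 = 3.2016 → slack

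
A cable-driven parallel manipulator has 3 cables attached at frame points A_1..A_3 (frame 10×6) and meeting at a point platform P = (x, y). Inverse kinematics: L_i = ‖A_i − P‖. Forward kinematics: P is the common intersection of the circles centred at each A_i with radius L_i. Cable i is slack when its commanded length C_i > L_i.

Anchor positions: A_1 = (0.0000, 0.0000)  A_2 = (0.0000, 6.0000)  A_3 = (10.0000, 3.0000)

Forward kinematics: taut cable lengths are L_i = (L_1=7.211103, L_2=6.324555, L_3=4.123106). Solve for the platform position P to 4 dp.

each cable: (A_i−P)·(A_i−P) = L_i²; let q_i = ‖A_i‖²−L_i²
q_1 = 0.0000+0.0000−52.0000 = -52.0000
row 1: 0.0000x − 12.0000y = -48.0000  (q_2=-4.0000)
row 2: -20.0000x − 6.0000y = -144.0000  (q_3=92.0000)
Cramer on rows 1–2 → x = 6.0000, y = 4.0000

(6.0000, 4.0000)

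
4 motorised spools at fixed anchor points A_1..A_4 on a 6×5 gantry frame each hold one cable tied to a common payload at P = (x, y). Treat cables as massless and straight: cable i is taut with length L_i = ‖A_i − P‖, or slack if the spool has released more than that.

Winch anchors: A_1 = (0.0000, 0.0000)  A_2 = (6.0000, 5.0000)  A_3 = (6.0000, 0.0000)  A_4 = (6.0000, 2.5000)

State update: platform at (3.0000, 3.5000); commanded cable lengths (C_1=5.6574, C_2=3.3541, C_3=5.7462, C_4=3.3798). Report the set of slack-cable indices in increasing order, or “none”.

cable 1: √((-3.0000)²+(-3.5000)²)=4.6098, C_1=5.6574: slack
cable 2: √((3.0000)²+(1.5000)²)=3.3541, C_2=3.3541: taut
cable 3: √((3.0000)²+(-3.5000)²)=4.6098, C_3=5.7462: slack
cable 4: √((3.0000)²+(-1.0000)²)=3.1623, C_4=3.3798: slack

1, 3, 4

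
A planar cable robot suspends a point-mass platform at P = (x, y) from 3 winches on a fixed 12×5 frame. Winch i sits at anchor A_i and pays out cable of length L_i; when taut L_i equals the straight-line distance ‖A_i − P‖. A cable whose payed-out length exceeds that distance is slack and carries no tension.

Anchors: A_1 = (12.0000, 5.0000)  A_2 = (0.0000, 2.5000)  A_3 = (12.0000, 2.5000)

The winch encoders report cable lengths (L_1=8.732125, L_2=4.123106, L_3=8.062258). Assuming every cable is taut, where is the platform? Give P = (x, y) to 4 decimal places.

circle eqns → linear via eq_j − eq_1; set q_j = A_j·A_j − L_j²
q_1 = 144.0000+25.0000−76.2500 = 92.7500
24.0000·x + 5.0000·y = q_1−q_2 = 103.5000
0.0000·x + 5.0000·y = q_1−q_3 = 7.5000
solve first two rows → x=4.0000, y=1.5000

(4.0000, 1.5000)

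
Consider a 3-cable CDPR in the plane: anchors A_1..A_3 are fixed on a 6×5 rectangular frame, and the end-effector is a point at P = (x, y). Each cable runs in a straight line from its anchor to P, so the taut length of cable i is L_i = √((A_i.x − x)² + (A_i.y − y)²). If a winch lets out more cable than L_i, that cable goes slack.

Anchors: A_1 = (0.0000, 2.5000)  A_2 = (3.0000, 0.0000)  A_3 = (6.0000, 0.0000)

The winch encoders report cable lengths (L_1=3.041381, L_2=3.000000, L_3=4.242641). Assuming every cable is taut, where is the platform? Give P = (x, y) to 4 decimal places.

circle eqns → linear via eq_j − eq_1; set c_j = A_j·A_j − L_j²
c_1 = 0.0000+6.2500−9.2500 = -3.0000
-6.0000·x + 5.0000·y = c_1−c_2 = -3.0000
-12.0000·x + 5.0000·y = c_1−c_3 = -21.0000
solve first two rows → x=3.0000, y=3.0000

(3.0000, 3.0000)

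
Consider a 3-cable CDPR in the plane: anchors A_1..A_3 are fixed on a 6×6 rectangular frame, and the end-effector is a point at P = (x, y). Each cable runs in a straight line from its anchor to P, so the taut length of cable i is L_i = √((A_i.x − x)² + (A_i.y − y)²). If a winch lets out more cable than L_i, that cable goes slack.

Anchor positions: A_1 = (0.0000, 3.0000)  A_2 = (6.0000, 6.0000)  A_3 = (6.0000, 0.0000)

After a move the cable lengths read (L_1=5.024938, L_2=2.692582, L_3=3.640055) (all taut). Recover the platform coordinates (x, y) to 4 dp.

circle eqns → linear via eq_j − eq_1; set q_j = A_j·A_j − L_j²
q_1 = 0.0000+9.0000−25.2500 = -16.2500
-12.0000·x − 6.0000·y = q_1−q_2 = -81.0000
-12.0000·x + 6.0000·y = q_1−q_3 = -39.0000
solve first two rows → x=5.0000, y=3.5000

(5.0000, 3.5000)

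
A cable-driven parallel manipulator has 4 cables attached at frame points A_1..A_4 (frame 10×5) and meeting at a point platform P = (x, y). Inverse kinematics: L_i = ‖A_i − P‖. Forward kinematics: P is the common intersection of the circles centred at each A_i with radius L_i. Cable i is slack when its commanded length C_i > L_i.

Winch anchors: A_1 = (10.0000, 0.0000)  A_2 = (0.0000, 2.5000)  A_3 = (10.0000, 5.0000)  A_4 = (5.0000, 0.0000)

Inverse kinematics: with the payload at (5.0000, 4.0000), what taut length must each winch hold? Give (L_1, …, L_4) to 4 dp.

L_1: Δ = A_1−P = (5.0000, -4.0000) → ‖Δ‖ = √41.0000 = 6.4031
L_2: Δ = A_2−P = (-5.0000, -1.5000) → ‖Δ‖ = √27.2500 = 5.2202
L_3: Δ = A_3−P = (5.0000, 1.0000) → ‖Δ‖ = √26.0000 = 5.0990
L_4: Δ = A_4−P = (0.0000, -4.0000) → ‖Δ‖ = √16.0000 = 4.0000

(6.4031, 5.2202, 5.0990, 4.0000)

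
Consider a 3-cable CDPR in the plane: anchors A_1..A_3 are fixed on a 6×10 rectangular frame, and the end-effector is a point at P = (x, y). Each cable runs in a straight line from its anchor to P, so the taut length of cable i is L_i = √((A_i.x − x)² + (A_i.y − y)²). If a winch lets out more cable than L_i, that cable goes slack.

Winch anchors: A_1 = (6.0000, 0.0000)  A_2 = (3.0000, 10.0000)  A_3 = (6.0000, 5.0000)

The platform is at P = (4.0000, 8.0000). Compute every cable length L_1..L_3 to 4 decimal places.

(8.2462, 2.2361, 3.6056)

L_1: Δ = A_1−P = (2.0000, -8.0000) → ‖Δ‖ = √68.0000 = 8.2462
L_2: Δ = A_2−P = (-1.0000, 2.0000) → ‖Δ‖ = √5.0000 = 2.2361
L_3: Δ = A_3−P = (2.0000, -3.0000) → ‖Δ‖ = √13.0000 = 3.6056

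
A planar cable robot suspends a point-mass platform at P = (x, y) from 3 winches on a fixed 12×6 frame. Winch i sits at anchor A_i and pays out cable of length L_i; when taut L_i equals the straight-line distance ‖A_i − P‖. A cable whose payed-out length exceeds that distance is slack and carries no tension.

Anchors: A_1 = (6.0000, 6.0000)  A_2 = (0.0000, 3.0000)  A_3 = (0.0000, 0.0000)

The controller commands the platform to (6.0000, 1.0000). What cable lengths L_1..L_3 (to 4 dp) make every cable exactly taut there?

cable 1: Δx=0.0000, Δy=5.0000; L_1 = √(Δx²+Δy²) = 5.0000
cable 2: Δx=-6.0000, Δy=2.0000; L_2 = √(Δx²+Δy²) = 6.3246
cable 3: Δx=-6.0000, Δy=-1.0000; L_3 = √(Δx²+Δy²) = 6.0828

(5.0000, 6.3246, 6.0828)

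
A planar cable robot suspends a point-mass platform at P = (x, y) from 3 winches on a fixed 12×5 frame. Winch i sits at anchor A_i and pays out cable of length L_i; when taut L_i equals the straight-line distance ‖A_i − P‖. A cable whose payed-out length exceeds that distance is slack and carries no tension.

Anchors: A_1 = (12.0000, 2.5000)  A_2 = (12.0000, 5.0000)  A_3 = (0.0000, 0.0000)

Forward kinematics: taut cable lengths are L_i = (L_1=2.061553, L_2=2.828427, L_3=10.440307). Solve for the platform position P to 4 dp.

each cable: (A_i−P)·(A_i−P) = L_i²; let q_i = ‖A_i‖²−L_i²
q_1 = 144.0000+6.2500−4.2500 = 146.0000
row 1: 0.0000x − 5.0000y = -15.0000  (q_2=161.0000)
row 2: 24.0000x + 5.0000y = 255.0000  (q_3=-109.0000)
Cramer on rows 1–2 → x = 10.0000, y = 3.0000

(10.0000, 3.0000)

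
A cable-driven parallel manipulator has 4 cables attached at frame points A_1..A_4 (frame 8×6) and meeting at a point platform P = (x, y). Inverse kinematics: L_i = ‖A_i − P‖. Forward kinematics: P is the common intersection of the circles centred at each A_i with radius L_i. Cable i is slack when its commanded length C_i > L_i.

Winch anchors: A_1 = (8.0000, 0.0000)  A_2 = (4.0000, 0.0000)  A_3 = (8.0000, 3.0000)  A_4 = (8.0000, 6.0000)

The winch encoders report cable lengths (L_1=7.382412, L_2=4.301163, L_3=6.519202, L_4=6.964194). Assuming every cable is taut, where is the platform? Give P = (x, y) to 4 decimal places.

expand ‖A_i−P‖²=L_i² and subtract eq 1 (c_i ≔ ‖A_i‖²−L_i²)
c_1 = 64.0000+0.0000−54.5000 = 9.5000
eq1−eq2 → [8.0000  0.0000]·P = 12.0000
eq1−eq3 → [0.0000  -6.0000]·P = -21.0000
eq1−eq4 → [0.0000  -12.0000]·P = -42.0000
2×2 solve → P = (1.5000, 3.5000)
check cable 4: ‖A_4−P‖² = 48.5000 ≈ L_4² = 48.5000 ✓

(1.5000, 3.5000)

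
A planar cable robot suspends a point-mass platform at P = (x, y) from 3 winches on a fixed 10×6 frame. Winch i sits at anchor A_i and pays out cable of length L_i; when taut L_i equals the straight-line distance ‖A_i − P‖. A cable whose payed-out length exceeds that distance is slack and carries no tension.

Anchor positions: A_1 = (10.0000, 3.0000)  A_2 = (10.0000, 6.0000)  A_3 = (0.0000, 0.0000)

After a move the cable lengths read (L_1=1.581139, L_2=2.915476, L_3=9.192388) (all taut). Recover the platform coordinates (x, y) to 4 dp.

(8.5000, 3.5000)

circle eqns → linear via eq_j − eq_1; set k_j = A_j·A_j − L_j²
k_1 = 100.0000+9.0000−2.5000 = 106.5000
0.0000·x − 6.0000·y = k_1−k_2 = -21.0000
20.0000·x + 6.0000·y = k_1−k_3 = 191.0000
solve first two rows → x=8.5000, y=3.5000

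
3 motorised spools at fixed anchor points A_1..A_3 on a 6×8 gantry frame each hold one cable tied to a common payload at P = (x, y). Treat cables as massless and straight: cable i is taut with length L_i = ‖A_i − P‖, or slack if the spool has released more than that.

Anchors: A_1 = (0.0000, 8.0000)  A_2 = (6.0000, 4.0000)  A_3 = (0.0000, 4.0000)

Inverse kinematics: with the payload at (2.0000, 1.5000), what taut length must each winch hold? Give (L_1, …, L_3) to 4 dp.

(6.8007, 4.7170, 3.2016)

L_1 = √((0.0000−2.0000)² + (8.0000−1.5000)²) = 6.8007
L_2 = √((6.0000−2.0000)² + (4.0000−1.5000)²) = 4.7170
L_3 = √((0.0000−2.0000)² + (4.0000−1.5000)²) = 3.2016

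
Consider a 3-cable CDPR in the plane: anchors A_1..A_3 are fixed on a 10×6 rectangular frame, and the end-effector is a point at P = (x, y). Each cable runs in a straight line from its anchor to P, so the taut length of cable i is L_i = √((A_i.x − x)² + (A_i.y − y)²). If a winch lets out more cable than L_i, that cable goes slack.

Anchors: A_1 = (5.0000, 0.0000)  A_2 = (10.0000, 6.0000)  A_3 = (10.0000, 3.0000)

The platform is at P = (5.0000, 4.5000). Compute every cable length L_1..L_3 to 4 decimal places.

L_1 = √((5.0000−5.0000)² + (0.0000−4.5000)²) = 4.5000
L_2 = √((10.0000−5.0000)² + (6.0000−4.5000)²) = 5.2202
L_3 = √((10.0000−5.0000)² + (3.0000−4.5000)²) = 5.2202

(4.5000, 5.2202, 5.2202)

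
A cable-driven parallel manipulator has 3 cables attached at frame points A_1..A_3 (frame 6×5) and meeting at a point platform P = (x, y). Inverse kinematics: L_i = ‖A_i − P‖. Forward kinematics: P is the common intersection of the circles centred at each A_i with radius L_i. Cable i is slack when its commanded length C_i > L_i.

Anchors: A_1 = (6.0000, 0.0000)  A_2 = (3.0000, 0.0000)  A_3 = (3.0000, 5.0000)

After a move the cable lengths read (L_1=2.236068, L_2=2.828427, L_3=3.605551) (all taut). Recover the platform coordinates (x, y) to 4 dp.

(5.0000, 2.0000)

circle eqns → linear via eq_j − eq_1; set q_j = A_j·A_j − L_j²
q_1 = 36.0000+0.0000−5.0000 = 31.0000
6.0000·x + 0.0000·y = q_1−q_2 = 30.0000
6.0000·x − 10.0000·y = q_1−q_3 = 10.0000
solve first two rows → x=5.0000, y=2.0000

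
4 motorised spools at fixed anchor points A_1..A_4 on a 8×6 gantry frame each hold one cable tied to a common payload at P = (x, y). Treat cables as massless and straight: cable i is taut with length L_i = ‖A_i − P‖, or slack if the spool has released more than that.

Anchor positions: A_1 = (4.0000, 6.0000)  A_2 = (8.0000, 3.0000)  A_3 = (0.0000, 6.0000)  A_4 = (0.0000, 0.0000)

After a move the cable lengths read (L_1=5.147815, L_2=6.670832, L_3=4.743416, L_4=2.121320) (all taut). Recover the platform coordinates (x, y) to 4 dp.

circle eqns → linear via eq_j − eq_1; set k_j = A_j·A_j − L_j²
k_1 = 16.0000+36.0000−26.5000 = 25.5000
-8.0000·x + 6.0000·y = k_1−k_2 = -3.0000
8.0000·x + 0.0000·y = k_1−k_3 = 12.0000
8.0000·x + 12.0000·y = k_1−k_4 = 30.0000
solve first two rows → x=1.5000, y=1.5000
check cable 4: ‖A_4−P‖² = 4.5000 ≈ L_4² = 4.5000 ✓

(1.5000, 1.5000)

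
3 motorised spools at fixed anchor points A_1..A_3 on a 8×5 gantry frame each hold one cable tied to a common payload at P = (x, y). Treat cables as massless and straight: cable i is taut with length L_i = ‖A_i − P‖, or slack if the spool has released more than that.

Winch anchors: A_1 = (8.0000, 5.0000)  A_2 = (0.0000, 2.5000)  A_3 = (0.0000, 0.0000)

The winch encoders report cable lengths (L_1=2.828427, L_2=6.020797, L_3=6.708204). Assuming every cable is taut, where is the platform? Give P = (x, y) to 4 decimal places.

each cable: (A_i−P)·(A_i−P) = L_i²; let k_i = ‖A_i‖²−L_i²
k_1 = 64.0000+25.0000−8.0000 = 81.0000
row 1: 16.0000x + 5.0000y = 111.0000  (k_2=-30.0000)
row 2: 16.0000x + 10.0000y = 126.0000  (k_3=-45.0000)
Cramer on rows 1–2 → x = 6.0000, y = 3.0000

(6.0000, 3.0000)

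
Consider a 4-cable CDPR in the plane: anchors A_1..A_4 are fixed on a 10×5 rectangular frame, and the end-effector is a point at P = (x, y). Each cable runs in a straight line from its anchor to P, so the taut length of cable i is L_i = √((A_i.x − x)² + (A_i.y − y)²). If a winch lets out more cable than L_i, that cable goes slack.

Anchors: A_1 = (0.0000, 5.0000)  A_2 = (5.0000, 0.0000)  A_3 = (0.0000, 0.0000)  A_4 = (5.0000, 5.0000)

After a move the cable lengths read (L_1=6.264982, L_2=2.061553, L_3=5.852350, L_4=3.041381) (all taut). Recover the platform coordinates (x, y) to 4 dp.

circle eqns → linear via eq_j − eq_1; set k_j = A_j·A_j − L_j²
k_1 = 0.0000+25.0000−39.2500 = -14.2500
-10.0000·x + 10.0000·y = k_1−k_2 = -35.0000
0.0000·x + 10.0000·y = k_1−k_3 = 20.0000
-10.0000·x + 0.0000·y = k_1−k_4 = -55.0000
solve first two rows → x=5.5000, y=2.0000
check cable 4: ‖A_4−P‖² = 9.2500 ≈ L_4² = 9.2500 ✓

(5.5000, 2.0000)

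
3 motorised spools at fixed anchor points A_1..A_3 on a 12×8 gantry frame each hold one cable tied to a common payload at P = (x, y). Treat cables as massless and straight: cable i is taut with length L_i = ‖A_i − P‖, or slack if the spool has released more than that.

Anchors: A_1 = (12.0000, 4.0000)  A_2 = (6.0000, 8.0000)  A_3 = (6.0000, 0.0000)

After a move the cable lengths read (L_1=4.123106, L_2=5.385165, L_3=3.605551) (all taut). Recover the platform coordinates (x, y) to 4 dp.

(8.0000, 3.0000)

each cable: (A_i−P)·(A_i−P) = L_i²; let k_i = ‖A_i‖²−L_i²
k_1 = 144.0000+16.0000−17.0000 = 143.0000
row 1: 12.0000x − 8.0000y = 72.0000  (k_2=71.0000)
row 2: 12.0000x + 8.0000y = 120.0000  (k_3=23.0000)
Cramer on rows 1–2 → x = 8.0000, y = 3.0000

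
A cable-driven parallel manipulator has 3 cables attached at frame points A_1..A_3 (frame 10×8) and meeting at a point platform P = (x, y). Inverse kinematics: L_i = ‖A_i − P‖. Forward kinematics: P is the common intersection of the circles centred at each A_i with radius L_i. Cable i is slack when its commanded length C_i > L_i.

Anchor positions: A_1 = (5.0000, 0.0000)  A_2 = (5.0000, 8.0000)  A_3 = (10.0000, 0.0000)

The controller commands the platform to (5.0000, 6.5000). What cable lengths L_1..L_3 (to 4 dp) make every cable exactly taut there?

(6.5000, 1.5000, 8.2006)

cable 1: Δx=0.0000, Δy=-6.5000; L_1 = √(Δx²+Δy²) = 6.5000
cable 2: Δx=0.0000, Δy=1.5000; L_2 = √(Δx²+Δy²) = 1.5000
cable 3: Δx=5.0000, Δy=-6.5000; L_3 = √(Δx²+Δy²) = 8.2006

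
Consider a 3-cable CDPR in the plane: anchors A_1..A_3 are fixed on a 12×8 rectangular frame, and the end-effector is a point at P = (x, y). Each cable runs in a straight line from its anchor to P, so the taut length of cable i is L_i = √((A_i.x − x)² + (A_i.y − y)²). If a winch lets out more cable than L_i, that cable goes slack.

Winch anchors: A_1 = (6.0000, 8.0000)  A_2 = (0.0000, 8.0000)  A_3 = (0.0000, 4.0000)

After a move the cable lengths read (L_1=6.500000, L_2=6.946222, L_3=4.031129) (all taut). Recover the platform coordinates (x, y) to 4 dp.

(3.5000, 2.0000)

circle eqns → linear via eq_j − eq_1; set k_j = A_j·A_j − L_j²
k_1 = 36.0000+64.0000−42.2500 = 57.7500
12.0000·x + 0.0000·y = k_1−k_2 = 42.0000
12.0000·x + 8.0000·y = k_1−k_3 = 58.0000
solve first two rows → x=3.5000, y=2.0000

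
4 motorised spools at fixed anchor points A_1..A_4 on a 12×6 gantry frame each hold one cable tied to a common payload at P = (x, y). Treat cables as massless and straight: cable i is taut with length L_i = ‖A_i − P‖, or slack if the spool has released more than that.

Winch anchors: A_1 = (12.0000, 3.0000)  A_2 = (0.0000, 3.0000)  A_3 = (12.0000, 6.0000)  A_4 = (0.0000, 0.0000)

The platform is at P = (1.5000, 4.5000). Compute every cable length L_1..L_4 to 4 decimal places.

(10.6066, 2.1213, 10.6066, 4.7434)

cable 1: Δx=10.5000, Δy=-1.5000; L_1 = √(Δx²+Δy²) = 10.6066
cable 2: Δx=-1.5000, Δy=-1.5000; L_2 = √(Δx²+Δy²) = 2.1213
cable 3: Δx=10.5000, Δy=1.5000; L_3 = √(Δx²+Δy²) = 10.6066
cable 4: Δx=-1.5000, Δy=-4.5000; L_4 = √(Δx²+Δy²) = 4.7434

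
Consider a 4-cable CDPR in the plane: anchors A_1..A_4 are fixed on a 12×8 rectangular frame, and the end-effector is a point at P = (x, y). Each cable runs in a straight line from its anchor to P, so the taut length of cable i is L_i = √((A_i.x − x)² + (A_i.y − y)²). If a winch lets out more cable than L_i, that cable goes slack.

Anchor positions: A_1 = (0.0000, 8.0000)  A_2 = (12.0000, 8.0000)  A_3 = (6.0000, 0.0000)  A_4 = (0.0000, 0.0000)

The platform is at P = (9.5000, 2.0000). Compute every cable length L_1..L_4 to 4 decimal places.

(11.2361, 6.5000, 4.0311, 9.7082)

L_1: Δ = A_1−P = (-9.5000, 6.0000) → ‖Δ‖ = √126.2500 = 11.2361
L_2: Δ = A_2−P = (2.5000, 6.0000) → ‖Δ‖ = √42.2500 = 6.5000
L_3: Δ = A_3−P = (-3.5000, -2.0000) → ‖Δ‖ = √16.2500 = 4.0311
L_4: Δ = A_4−P = (-9.5000, -2.0000) → ‖Δ‖ = √94.2500 = 9.7082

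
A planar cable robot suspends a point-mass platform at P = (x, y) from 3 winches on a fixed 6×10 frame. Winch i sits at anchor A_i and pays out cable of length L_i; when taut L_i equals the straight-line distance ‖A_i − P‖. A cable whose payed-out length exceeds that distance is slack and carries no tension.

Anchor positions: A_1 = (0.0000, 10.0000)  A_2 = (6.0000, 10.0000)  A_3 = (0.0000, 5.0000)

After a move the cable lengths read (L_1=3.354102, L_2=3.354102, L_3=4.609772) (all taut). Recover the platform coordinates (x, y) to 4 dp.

each cable: (A_i−P)·(A_i−P) = L_i²; let q_i = ‖A_i‖²−L_i²
q_1 = 0.0000+100.0000−11.2500 = 88.7500
row 1: -12.0000x + 0.0000y = -36.0000  (q_2=124.7500)
row 2: 0.0000x + 10.0000y = 85.0000  (q_3=3.7500)
Cramer on rows 1–2 → x = 3.0000, y = 8.5000

(3.0000, 8.5000)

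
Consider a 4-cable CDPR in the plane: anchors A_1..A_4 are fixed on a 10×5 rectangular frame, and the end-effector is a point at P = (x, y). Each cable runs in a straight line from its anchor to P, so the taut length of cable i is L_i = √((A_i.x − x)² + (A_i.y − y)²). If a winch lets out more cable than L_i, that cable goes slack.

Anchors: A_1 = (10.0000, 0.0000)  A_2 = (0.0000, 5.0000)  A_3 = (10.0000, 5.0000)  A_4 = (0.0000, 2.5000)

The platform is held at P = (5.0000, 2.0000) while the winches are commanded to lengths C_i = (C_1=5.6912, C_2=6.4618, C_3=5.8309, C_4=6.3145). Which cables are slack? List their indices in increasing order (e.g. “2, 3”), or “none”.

i=1: geometric 5.3852 vs commanded 5.6912 ⇒ slack
i=2: geometric 5.8310 vs commanded 6.4618 ⇒ slack
i=3: geometric 5.8310 vs commanded 5.8309 ⇒ taut
i=4: geometric 5.0249 vs commanded 6.3145 ⇒ slack

1, 2, 4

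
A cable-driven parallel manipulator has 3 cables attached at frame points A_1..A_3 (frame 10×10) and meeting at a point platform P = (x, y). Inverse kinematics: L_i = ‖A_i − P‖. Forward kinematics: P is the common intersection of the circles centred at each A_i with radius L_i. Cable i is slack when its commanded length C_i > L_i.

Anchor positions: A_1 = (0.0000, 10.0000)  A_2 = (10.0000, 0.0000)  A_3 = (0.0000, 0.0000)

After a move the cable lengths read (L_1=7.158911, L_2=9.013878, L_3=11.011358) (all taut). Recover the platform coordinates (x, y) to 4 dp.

circle eqns → linear via eq_j − eq_1; set c_j = A_j·A_j − L_j²
c_1 = 0.0000+100.0000−51.2500 = 48.7500
-20.0000·x + 20.0000·y = c_1−c_2 = 30.0000
0.0000·x + 20.0000·y = c_1−c_3 = 170.0000
solve first two rows → x=7.0000, y=8.5000

(7.0000, 8.5000)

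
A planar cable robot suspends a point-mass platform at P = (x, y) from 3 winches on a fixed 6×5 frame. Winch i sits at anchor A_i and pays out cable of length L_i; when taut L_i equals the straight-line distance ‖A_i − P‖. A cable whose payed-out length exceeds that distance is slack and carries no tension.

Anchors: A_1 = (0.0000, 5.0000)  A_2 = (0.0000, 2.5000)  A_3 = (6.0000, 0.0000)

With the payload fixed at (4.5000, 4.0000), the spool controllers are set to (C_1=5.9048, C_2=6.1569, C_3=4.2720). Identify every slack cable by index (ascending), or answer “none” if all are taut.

cable 1: L_1 = ‖A_1−P‖ = 4.6098;  C_1 = 5.9048 → slack
cable 2: L_2 = ‖A_2−P‖ = 4.7434;  C_2 = 6.1569 → slack
cable 3: L_3 = ‖A_3−P‖ = 4.2720;  C_3 = 4.2720 → taut

1, 2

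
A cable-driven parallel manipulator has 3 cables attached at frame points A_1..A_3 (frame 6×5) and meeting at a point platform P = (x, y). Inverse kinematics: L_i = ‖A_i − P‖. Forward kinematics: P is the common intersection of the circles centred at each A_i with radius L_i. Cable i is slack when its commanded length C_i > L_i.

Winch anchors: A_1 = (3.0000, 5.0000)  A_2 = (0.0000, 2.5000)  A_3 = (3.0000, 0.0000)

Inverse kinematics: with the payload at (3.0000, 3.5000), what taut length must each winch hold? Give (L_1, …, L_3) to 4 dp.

L_1 = √((3.0000−3.0000)² + (5.0000−3.5000)²) = 1.5000
L_2 = √((0.0000−3.0000)² + (2.5000−3.5000)²) = 3.1623
L_3 = √((3.0000−3.0000)² + (0.0000−3.5000)²) = 3.5000

(1.5000, 3.1623, 3.5000)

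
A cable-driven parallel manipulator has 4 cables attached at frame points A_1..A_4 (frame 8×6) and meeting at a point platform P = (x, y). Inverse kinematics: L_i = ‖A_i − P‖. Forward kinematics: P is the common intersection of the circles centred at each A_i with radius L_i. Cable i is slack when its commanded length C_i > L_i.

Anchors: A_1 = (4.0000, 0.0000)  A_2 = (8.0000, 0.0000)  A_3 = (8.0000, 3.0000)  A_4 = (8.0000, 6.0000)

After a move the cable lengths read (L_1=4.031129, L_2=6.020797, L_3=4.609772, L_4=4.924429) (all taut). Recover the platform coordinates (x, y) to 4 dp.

(3.5000, 4.0000)

each cable: (A_i−P)·(A_i−P) = L_i²; let q_i = ‖A_i‖²−L_i²
q_1 = 16.0000+0.0000−16.2500 = -0.2500
row 1: -8.0000x + 0.0000y = -28.0000  (q_2=27.7500)
row 2: -8.0000x − 6.0000y = -52.0000  (q_3=51.7500)
row 3: -8.0000x − 12.0000y = -76.0000  (q_4=75.7500)
Cramer on rows 1–2 → x = 3.5000, y = 4.0000
check cable 4: ‖A_4−P‖² = 24.2500 ≈ L_4² = 24.2500 ✓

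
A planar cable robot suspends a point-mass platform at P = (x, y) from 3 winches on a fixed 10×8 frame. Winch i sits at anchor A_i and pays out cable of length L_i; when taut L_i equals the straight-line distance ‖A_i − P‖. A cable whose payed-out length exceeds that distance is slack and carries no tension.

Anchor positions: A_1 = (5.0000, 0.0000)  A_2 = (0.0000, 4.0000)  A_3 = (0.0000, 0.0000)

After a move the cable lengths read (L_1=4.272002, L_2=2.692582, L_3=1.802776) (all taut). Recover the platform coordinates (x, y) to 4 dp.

each cable: (A_i−P)·(A_i−P) = L_i²; let k_i = ‖A_i‖²−L_i²
k_1 = 25.0000+0.0000−18.2500 = 6.7500
row 1: 10.0000x − 8.0000y = -2.0000  (k_2=8.7500)
row 2: 10.0000x + 0.0000y = 10.0000  (k_3=-3.2500)
Cramer on rows 1–2 → x = 1.0000, y = 1.5000

(1.0000, 1.5000)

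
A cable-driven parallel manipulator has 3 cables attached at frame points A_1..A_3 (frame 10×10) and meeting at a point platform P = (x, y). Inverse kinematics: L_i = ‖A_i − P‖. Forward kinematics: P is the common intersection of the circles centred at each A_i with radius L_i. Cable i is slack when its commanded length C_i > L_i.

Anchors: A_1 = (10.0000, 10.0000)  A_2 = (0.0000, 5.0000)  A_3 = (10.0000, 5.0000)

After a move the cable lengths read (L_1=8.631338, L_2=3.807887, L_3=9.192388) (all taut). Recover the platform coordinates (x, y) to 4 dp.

(1.5000, 8.5000)

circle eqns → linear via eq_j − eq_1; set k_j = A_j·A_j − L_j²
k_1 = 100.0000+100.0000−74.5000 = 125.5000
20.0000·x + 10.0000·y = k_1−k_2 = 115.0000
0.0000·x + 10.0000·y = k_1−k_3 = 85.0000
solve first two rows → x=1.5000, y=8.5000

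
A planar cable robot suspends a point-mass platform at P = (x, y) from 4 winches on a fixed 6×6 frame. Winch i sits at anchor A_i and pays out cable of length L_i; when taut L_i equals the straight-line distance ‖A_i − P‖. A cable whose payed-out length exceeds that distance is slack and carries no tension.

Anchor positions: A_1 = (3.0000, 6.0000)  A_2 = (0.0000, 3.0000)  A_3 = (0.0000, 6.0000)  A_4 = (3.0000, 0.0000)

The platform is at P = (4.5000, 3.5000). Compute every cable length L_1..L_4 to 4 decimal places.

(2.9155, 4.5277, 5.1478, 3.8079)

L_1: Δ = A_1−P = (-1.5000, 2.5000) → ‖Δ‖ = √8.5000 = 2.9155
L_2: Δ = A_2−P = (-4.5000, -0.5000) → ‖Δ‖ = √20.5000 = 4.5277
L_3: Δ = A_3−P = (-4.5000, 2.5000) → ‖Δ‖ = √26.5000 = 5.1478
L_4: Δ = A_4−P = (-1.5000, -3.5000) → ‖Δ‖ = √14.5000 = 3.8079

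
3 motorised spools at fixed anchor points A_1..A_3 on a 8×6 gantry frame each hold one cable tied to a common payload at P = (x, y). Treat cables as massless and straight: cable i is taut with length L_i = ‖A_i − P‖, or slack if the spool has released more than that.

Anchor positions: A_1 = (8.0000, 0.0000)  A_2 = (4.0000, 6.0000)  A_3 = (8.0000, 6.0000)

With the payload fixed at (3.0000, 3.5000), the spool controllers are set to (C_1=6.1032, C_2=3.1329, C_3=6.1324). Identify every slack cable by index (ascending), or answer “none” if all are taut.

cable 1: √((5.0000)²+(-3.5000)²)=6.1033, C_1=6.1032: taut
cable 2: √((1.0000)²+(2.5000)²)=2.6926, C_2=3.1329: slack
cable 3: √((5.0000)²+(2.5000)²)=5.5902, C_3=6.1324: slack

2, 3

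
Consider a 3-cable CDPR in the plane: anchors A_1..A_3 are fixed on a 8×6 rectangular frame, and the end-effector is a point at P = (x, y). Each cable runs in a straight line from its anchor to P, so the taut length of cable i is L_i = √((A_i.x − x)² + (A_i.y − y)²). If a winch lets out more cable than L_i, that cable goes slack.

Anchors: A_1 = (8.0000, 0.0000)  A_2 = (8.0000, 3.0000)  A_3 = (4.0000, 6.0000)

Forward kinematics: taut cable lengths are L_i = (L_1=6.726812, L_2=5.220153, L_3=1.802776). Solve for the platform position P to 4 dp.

(3.0000, 4.5000)

each cable: (A_i−P)·(A_i−P) = L_i²; let c_i = ‖A_i‖²−L_i²
c_1 = 64.0000+0.0000−45.2500 = 18.7500
row 1: 0.0000x − 6.0000y = -27.0000  (c_2=45.7500)
row 2: 8.0000x − 12.0000y = -30.0000  (c_3=48.7500)
Cramer on rows 1–2 → x = 3.0000, y = 4.5000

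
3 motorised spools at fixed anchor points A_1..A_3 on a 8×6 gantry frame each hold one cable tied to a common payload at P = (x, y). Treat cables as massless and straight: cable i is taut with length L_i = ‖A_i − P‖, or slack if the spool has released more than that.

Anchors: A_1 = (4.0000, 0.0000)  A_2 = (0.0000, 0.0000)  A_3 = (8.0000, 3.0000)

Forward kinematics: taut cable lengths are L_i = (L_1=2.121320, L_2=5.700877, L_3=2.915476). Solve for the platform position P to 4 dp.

(5.5000, 1.5000)

circle eqns → linear via eq_j − eq_1; set q_j = A_j·A_j − L_j²
q_1 = 16.0000+0.0000−4.5000 = 11.5000
8.0000·x + 0.0000·y = q_1−q_2 = 44.0000
-8.0000·x − 6.0000·y = q_1−q_3 = -53.0000
solve first two rows → x=5.5000, y=1.5000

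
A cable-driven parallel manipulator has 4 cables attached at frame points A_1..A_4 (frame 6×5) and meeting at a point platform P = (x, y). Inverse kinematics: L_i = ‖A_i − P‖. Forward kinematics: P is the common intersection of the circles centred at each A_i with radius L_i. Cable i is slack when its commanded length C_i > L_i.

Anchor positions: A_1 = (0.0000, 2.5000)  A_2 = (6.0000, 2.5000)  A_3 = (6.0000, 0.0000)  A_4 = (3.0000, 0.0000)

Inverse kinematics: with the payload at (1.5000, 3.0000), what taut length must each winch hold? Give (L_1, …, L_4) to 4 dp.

cable 1: Δx=-1.5000, Δy=-0.5000; L_1 = √(Δx²+Δy²) = 1.5811
cable 2: Δx=4.5000, Δy=-0.5000; L_2 = √(Δx²+Δy²) = 4.5277
cable 3: Δx=4.5000, Δy=-3.0000; L_3 = √(Δx²+Δy²) = 5.4083
cable 4: Δx=1.5000, Δy=-3.0000; L_4 = √(Δx²+Δy²) = 3.3541

(1.5811, 4.5277, 5.4083, 3.3541)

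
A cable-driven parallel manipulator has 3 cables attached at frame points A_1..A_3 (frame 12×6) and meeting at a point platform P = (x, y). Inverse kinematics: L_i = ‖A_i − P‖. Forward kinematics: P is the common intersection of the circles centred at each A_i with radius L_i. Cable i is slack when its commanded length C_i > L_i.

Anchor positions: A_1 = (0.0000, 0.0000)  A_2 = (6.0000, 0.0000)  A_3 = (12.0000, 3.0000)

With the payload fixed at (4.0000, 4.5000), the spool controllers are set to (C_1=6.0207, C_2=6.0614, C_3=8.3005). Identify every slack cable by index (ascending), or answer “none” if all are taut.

cable 1: √((-4.0000)²+(-4.5000)²)=6.0208, C_1=6.0207: taut
cable 2: √((2.0000)²+(-4.5000)²)=4.9244, C_2=6.0614: slack
cable 3: √((8.0000)²+(-1.5000)²)=8.1394, C_3=8.3005: slack

2, 3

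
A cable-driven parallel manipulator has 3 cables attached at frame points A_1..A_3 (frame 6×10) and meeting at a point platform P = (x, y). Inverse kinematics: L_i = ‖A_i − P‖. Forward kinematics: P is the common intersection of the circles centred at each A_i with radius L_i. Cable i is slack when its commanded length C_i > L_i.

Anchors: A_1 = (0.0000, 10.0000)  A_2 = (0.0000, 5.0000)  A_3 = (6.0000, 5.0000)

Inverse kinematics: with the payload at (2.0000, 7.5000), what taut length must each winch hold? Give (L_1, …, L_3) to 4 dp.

(3.2016, 3.2016, 4.7170)

cable 1: Δx=-2.0000, Δy=2.5000; L_1 = √(Δx²+Δy²) = 3.2016
cable 2: Δx=-2.0000, Δy=-2.5000; L_2 = √(Δx²+Δy²) = 3.2016
cable 3: Δx=4.0000, Δy=-2.5000; L_3 = √(Δx²+Δy²) = 4.7170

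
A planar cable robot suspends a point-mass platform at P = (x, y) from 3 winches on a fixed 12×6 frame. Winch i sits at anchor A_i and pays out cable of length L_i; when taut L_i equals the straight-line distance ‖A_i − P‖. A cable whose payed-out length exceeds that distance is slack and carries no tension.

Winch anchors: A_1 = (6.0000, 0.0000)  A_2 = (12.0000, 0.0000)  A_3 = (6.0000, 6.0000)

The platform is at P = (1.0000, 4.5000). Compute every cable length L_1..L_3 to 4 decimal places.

L_1 = √((6.0000−1.0000)² + (0.0000−4.5000)²) = 6.7268
L_2 = √((12.0000−1.0000)² + (0.0000−4.5000)²) = 11.8849
L_3 = √((6.0000−1.0000)² + (6.0000−4.5000)²) = 5.2202

(6.7268, 11.8849, 5.2202)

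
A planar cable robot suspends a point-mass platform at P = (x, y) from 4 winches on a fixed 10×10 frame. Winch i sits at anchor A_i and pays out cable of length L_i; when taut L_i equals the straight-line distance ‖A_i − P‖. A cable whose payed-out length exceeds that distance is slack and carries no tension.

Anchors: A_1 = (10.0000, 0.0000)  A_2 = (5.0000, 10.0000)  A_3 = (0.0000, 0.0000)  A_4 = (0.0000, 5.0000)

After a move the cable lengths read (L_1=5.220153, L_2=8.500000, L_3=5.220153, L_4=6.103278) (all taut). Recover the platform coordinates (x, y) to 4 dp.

(5.0000, 1.5000)

each cable: (A_i−P)·(A_i−P) = L_i²; let q_i = ‖A_i‖²−L_i²
q_1 = 100.0000+0.0000−27.2500 = 72.7500
row 1: 10.0000x − 20.0000y = 20.0000  (q_2=52.7500)
row 2: 20.0000x + 0.0000y = 100.0000  (q_3=-27.2500)
row 3: 20.0000x − 10.0000y = 85.0000  (q_4=-12.2500)
Cramer on rows 1–2 → x = 5.0000, y = 1.5000
check cable 4: ‖A_4−P‖² = 37.2500 ≈ L_4² = 37.2500 ✓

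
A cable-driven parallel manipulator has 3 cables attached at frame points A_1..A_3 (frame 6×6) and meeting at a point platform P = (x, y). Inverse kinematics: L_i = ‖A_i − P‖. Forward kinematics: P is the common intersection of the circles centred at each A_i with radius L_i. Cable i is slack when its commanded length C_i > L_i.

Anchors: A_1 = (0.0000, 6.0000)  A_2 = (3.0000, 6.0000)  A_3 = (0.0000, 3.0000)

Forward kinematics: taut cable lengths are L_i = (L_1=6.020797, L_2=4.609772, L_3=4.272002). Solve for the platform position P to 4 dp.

each cable: (A_i−P)·(A_i−P) = L_i²; let q_i = ‖A_i‖²−L_i²
q_1 = 0.0000+36.0000−36.2500 = -0.2500
row 1: -6.0000x + 0.0000y = -24.0000  (q_2=23.7500)
row 2: 0.0000x + 6.0000y = 9.0000  (q_3=-9.2500)
Cramer on rows 1–2 → x = 4.0000, y = 1.5000

(4.0000, 1.5000)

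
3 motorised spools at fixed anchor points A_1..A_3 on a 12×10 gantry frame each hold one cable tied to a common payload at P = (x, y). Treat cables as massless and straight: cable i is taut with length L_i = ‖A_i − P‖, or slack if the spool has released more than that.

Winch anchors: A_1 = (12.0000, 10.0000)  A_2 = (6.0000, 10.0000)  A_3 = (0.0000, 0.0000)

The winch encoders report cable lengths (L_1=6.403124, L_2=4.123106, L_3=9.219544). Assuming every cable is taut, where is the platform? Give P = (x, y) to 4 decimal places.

circle eqns → linear via eq_j − eq_1; set q_j = A_j·A_j − L_j²
q_1 = 144.0000+100.0000−41.0000 = 203.0000
12.0000·x + 0.0000·y = q_1−q_2 = 84.0000
24.0000·x + 20.0000·y = q_1−q_3 = 288.0000
solve first two rows → x=7.0000, y=6.0000

(7.0000, 6.0000)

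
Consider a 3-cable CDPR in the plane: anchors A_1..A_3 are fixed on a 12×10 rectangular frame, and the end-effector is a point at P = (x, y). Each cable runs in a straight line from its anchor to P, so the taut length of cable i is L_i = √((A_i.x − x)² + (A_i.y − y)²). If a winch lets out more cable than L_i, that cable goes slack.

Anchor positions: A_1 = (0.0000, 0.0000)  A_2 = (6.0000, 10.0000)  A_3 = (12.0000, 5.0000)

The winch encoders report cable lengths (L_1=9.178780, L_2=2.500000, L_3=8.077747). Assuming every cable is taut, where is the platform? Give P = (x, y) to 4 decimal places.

(4.5000, 8.0000)

circle eqns → linear via eq_j − eq_1; set q_j = A_j·A_j − L_j²
q_1 = 0.0000+0.0000−84.2500 = -84.2500
-12.0000·x − 20.0000·y = q_1−q_2 = -214.0000
-24.0000·x − 10.0000·y = q_1−q_3 = -188.0000
solve first two rows → x=4.5000, y=8.0000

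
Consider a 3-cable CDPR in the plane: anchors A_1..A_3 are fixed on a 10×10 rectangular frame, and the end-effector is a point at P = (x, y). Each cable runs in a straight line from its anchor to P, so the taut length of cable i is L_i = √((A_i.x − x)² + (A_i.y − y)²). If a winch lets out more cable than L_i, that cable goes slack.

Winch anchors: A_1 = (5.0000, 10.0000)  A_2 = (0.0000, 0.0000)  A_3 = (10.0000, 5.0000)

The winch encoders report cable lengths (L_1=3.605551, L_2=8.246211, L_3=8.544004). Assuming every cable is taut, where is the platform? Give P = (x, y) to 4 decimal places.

(2.0000, 8.0000)

circle eqns → linear via eq_j − eq_1; set c_j = A_j·A_j − L_j²
c_1 = 25.0000+100.0000−13.0000 = 112.0000
10.0000·x + 20.0000·y = c_1−c_2 = 180.0000
-10.0000·x + 10.0000·y = c_1−c_3 = 60.0000
solve first two rows → x=2.0000, y=8.0000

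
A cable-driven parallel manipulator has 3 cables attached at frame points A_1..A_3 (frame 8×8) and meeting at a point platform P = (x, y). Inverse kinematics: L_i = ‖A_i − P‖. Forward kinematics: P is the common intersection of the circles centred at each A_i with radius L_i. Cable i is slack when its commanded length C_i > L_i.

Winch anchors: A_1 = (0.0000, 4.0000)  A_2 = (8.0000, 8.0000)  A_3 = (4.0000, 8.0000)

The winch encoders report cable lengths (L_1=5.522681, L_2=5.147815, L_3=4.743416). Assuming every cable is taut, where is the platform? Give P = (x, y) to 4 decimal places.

(5.5000, 3.5000)

expand ‖A_i−P‖²=L_i² and subtract eq 1 (c_i ≔ ‖A_i‖²−L_i²)
c_1 = 0.0000+16.0000−30.5000 = -14.5000
eq1−eq2 → [-16.0000  -8.0000]·P = -116.0000
eq1−eq3 → [-8.0000  -8.0000]·P = -72.0000
2×2 solve → P = (5.5000, 3.5000)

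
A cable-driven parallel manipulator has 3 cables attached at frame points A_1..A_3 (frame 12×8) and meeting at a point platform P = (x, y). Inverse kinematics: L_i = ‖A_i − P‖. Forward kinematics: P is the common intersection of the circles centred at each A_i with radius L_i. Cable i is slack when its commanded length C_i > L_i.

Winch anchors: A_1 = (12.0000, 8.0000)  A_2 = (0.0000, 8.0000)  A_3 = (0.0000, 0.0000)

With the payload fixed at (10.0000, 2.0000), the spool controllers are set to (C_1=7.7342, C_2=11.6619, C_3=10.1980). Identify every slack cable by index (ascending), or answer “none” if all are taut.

1

cable 1: √((2.0000)²+(6.0000)²)=6.3246, C_1=7.7342: slack
cable 2: √((-10.0000)²+(6.0000)²)=11.6619, C_2=11.6619: taut
cable 3: √((-10.0000)²+(-2.0000)²)=10.1980, C_3=10.1980: taut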